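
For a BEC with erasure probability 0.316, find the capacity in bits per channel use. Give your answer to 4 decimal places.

0.6840 bits

Binary erasure channel: capacity C = 1 − ε.
C = 1 − 0.316 = 0.6840 bits per channel use.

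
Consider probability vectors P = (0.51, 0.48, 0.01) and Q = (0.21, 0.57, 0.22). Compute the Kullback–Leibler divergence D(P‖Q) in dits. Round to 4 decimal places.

0.1473 dits

D(P‖Q) = Σ p·log₁₀(p/q).
  0.51·log₁₀(0.51/0.21) = 0.19653
  0.48·log₁₀(0.48/0.57) = -0.03582
  0.01·log₁₀(0.01/0.22) = -0.01342
D(P‖Q) = 0.1473 dits.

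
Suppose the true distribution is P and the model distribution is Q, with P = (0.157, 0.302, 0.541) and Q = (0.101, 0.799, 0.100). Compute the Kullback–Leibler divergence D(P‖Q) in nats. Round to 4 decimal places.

0.6888 nats

D(P‖Q) = Σ p·ln(p/q).
  0.157·ln(0.157/0.101) = 0.06926
  0.302·ln(0.302/0.799) = -0.29383
  0.541·ln(0.541/0.100) = 0.91334
D(P‖Q) = 0.6888 nats.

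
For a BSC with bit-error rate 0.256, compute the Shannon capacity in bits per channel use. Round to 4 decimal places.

Binary symmetric channel: C = 1 − h₂(ε) where h₂ is the binary entropy function.
h₂(0.256) = −0.256·log₂0.256 − 0.744·log₂0.744 = 0.8207.
C = 1 − 0.8207 = 0.1793 bits per channel use.

0.1793 bits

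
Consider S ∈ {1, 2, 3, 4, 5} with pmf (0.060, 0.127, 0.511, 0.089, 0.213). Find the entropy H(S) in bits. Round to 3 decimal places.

1.902 bits

H(S) = −Σ p·log₂ p.
  −(0.060)·log₂(0.060) = 0.2435
  −(0.127)·log₂(0.127) = 0.3781
  −(0.511)·log₂(0.511) = 0.4950
  −(0.089)·log₂(0.089) = 0.3106
  −(0.213)·log₂(0.213) = 0.4752
Sum: 0.2435 + 0.3781 + 0.4950 + 0.3106 + 0.4752 = 1.902 bits.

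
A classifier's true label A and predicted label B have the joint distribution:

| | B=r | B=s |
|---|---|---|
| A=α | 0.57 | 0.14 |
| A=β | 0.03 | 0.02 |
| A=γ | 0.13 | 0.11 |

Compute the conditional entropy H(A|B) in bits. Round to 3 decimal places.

1.015 bits

Marginals: p(A) = (0.7100, 0.0500, 0.2400), p(B) = (0.7300, 0.2700).
H(A|B) = Σ p(B) · H(A|B=·).
  B=r: p=0.7300, H(A|B=r) = 0.9113
  B=s: p=0.2700, H(A|B=s) = 1.2972
Weighted sum = 1.015 bits.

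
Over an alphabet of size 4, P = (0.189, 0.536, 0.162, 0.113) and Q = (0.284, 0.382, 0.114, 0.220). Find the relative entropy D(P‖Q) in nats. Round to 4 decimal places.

0.0862 nats

D(P‖Q) = Σ p·ln(p/q).
  0.189·ln(0.189/0.284) = -0.07697
  0.536·ln(0.536/0.382) = 0.18155
  0.162·ln(0.162/0.114) = 0.05693
  0.113·ln(0.113/0.220) = -0.07529
D(P‖Q) = 0.0862 nats.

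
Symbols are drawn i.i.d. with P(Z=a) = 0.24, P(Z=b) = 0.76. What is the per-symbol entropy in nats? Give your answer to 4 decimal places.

0.5511 nats

H(Z) = −Σ p·ln p.
  −(0.24)·ln(0.24) = 0.34251
  −(0.76)·ln(0.76) = 0.20857
Sum: 0.34251 + 0.20857 = 0.5511 nats.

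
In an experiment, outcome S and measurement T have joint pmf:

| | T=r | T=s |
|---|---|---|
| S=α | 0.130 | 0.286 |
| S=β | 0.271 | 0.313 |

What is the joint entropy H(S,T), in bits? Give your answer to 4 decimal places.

H(S,T) = −Σ p(x,y)·log₂ p(x,y) over all 4 cells.
  cell (α,r): −0.130·log₂0.130 = 0.38264
  cell (α,s): −0.286·log₂0.286 = 0.51649
  cell (β,r): −0.271·log₂0.271 = 0.51047
  cell (β,s): −0.313·log₂0.313 = 0.52451
Sum = 1.9341 bits.

1.9341 bits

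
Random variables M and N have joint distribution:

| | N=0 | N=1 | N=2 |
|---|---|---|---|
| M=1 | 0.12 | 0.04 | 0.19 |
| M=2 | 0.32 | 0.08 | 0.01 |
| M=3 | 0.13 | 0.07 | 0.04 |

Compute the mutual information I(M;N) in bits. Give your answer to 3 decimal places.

Marginals: p(M) = (0.3500, 0.4100, 0.2400), p(N) = (0.5700, 0.1900, 0.2400).
I(M;N) = H(M) + H(N) − H(M,N).
H(M) = 1.5516, H(N) = 1.4116, H(M,N) = 2.7290.
I(M;N) = 1.5516 + 1.4116 − 2.7290 = 0.234 bits.

0.234 bits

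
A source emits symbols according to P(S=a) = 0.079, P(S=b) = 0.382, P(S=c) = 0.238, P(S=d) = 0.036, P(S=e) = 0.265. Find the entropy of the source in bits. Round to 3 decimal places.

1.993 bits

H(S) = −Σ p·log₂ p.
  −(0.079)·log₂(0.079) = 0.2893
  −(0.382)·log₂(0.382) = 0.5304
  −(0.238)·log₂(0.238) = 0.4929
  −(0.036)·log₂(0.036) = 0.1727
  −(0.265)·log₂(0.265) = 0.5077
Sum: 0.2893 + 0.5304 + 0.4929 + 0.1727 + 0.5077 = 1.993 bits.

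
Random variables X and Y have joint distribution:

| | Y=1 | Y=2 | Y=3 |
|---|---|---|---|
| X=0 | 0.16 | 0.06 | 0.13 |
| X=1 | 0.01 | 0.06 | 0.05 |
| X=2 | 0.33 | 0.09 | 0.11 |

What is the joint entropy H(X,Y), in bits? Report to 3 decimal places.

H(X,Y) = −Σ p(x,y)·log₂ p(x,y) over all 9 cells.
  cell (0,1): −0.16·log₂0.16 = 0.4230
  cell (0,2): −0.06·log₂0.06 = 0.2435
  cell (0,3): −0.13·log₂0.13 = 0.3826
  cell (1,1): −0.01·log₂0.01 = 0.0664
  cell (1,2): −0.06·log₂0.06 = 0.2435
  cell (1,3): −0.05·log₂0.05 = 0.2161
  cell (2,1): −0.33·log₂0.33 = 0.5278
  cell (2,2): −0.09·log₂0.09 = 0.3127
  cell (2,3): −0.11·log₂0.11 = 0.3503
Sum = 2.766 bits.

2.766 bits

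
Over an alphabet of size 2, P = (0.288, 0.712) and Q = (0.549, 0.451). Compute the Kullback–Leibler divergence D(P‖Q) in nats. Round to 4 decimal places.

D(P‖Q) = Σ p·ln(p/q).
  0.288·ln(0.288/0.549) = -0.18580
  0.712·ln(0.712/0.451) = 0.32511
D(P‖Q) = 0.1393 nats.

0.1393 nats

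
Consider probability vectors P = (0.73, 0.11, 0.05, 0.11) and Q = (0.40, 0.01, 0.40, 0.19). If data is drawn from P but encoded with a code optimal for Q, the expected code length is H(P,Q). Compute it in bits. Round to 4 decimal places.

H(P,Q) = −Σ p·log₂ q.
  −0.73·log₂(0.40) = 0.96501
  −0.11·log₂(0.01) = 0.73082
  −0.05·log₂(0.40) = 0.06610
  −0.11·log₂(0.19) = 0.26355
H(P,Q) = 2.0255 bits.

2.0255 bits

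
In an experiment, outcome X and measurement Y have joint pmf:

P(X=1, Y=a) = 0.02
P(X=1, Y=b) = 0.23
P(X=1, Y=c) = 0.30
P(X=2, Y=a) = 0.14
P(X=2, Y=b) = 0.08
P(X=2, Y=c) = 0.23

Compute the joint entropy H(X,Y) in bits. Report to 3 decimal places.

H(X,Y) = −Σ p(x,y)·log₂ p(x,y) over all 6 cells.
  cell (1,a): −0.02·log₂0.02 = 0.1129
  cell (1,b): −0.23·log₂0.23 = 0.4877
  cell (1,c): −0.30·log₂0.30 = 0.5211
  cell (2,a): −0.14·log₂0.14 = 0.3971
  cell (2,b): −0.08·log₂0.08 = 0.2915
  cell (2,c): −0.23·log₂0.23 = 0.4877
Sum = 2.298 bits.

2.298 bits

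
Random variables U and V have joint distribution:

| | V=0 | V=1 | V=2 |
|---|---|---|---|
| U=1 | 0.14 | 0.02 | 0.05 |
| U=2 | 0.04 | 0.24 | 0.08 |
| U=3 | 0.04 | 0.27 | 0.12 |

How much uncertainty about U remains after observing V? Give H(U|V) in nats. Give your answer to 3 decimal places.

Chain rule: H(U|V) = H(U,V) − H(V).
Marginals: p(U) = (0.2100, 0.3600, 0.4300), p(V) = (0.2200, 0.5300, 0.2500).
H(U,V) = 1.9133 nats; H(V) = 1.0162 nats.
H(U|V) = 1.9133 − 1.0162 = 0.897 nats.

0.897 nats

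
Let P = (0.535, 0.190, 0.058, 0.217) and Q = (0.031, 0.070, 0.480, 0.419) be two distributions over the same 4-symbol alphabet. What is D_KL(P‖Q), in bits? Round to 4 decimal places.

D(P‖Q) = Σ p·log₂(p/q).
  0.535·log₂(0.535/0.031) = 2.19842
  0.190·log₂(0.190/0.070) = 0.27371
  0.058·log₂(0.058/0.480) = -0.17684
  0.217·log₂(0.217/0.419) = -0.20599
D(P‖Q) = 2.0893 bits.

2.0893 bits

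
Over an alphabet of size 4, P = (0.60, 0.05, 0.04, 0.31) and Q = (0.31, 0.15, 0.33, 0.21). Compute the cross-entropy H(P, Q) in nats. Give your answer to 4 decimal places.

H(P,Q) = −Σ p·ln q.
  −0.60·ln(0.31) = 0.70271
  −0.05·ln(0.15) = 0.09486
  −0.04·ln(0.33) = 0.04435
  −0.31·ln(0.21) = 0.48380
H(P,Q) = 1.3257 nats.

1.3257 nats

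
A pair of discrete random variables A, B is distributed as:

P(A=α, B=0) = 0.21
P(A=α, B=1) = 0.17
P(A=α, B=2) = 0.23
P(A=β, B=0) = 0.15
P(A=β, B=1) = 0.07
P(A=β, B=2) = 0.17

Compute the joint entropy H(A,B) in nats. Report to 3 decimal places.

H(A,B) = −Σ p(x,y)·ln p(x,y) over all 6 cells.
  cell (α,0): −0.21·ln0.21 = 0.3277
  cell (α,1): −0.17·ln0.17 = 0.3012
  cell (α,2): −0.23·ln0.23 = 0.3380
  cell (β,0): −0.15·ln0.15 = 0.2846
  cell (β,1): −0.07·ln0.07 = 0.1861
  cell (β,2): −0.17·ln0.17 = 0.3012
Sum = 1.739 nats.

1.739 nats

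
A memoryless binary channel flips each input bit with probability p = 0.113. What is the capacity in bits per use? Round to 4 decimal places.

Binary symmetric channel: C = 1 − h₂(ε) where h₂ is the binary entropy function.
h₂(0.113) = −0.113·log₂0.113 − 0.887·log₂0.887 = 0.5089.
C = 1 − 0.5089 = 0.4911 bits per channel use.

0.4911 bits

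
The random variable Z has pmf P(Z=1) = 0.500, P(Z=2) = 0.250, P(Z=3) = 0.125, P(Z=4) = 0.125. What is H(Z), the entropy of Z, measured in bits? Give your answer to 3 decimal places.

H(Z) = −Σ p·log₂ p.
  −(0.500)·log₂(0.500) = 0.5000
  −(0.250)·log₂(0.250) = 0.5000
  −(0.125)·log₂(0.125) = 0.3750
  −(0.125)·log₂(0.125) = 0.3750
Sum: 0.5000 + 0.5000 + 0.3750 + 0.3750 = 1.750 bits.

1.750 bits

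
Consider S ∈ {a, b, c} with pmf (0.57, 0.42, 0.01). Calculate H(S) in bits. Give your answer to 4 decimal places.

1.0543 bits

H(S) = −Σ p·log₂ p.
  −(0.57)·log₂(0.57) = 0.46225
  −(0.42)·log₂(0.42) = 0.52565
  −(0.01)·log₂(0.01) = 0.06644
Sum: 0.46225 + 0.52565 + 0.06644 = 1.0543 bits.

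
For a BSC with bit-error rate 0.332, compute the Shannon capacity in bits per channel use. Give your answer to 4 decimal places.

Binary symmetric channel: C = 1 − h₂(ε) where h₂ is the binary entropy function.
h₂(0.332) = −0.332·log₂0.332 − 0.668·log₂0.668 = 0.9170.
C = 1 − 0.9170 = 0.0830 bits per channel use.

0.0830 bits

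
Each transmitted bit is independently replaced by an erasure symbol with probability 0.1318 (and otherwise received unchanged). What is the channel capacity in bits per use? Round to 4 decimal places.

0.8682 bits

Binary erasure channel: capacity C = 1 − ε.
C = 1 − 0.1318 = 0.8682 bits per channel use.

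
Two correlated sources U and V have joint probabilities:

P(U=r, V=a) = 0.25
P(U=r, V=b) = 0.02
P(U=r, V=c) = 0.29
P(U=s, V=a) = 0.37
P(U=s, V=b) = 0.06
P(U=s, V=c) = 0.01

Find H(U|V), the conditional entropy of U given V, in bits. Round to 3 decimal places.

Marginals: p(U) = (0.5600, 0.4400), p(V) = (0.6200, 0.0800, 0.3000).
H(U|V) = Σ p(V) · H(U|V=·).
  V=a: p=0.6200, H(U|V=a) = 0.9728
  V=b: p=0.0800, H(U|V=b) = 0.8113
  V=c: p=0.3000, H(U|V=c) = 0.2108
Weighted sum = 0.731 bits.

0.731 bits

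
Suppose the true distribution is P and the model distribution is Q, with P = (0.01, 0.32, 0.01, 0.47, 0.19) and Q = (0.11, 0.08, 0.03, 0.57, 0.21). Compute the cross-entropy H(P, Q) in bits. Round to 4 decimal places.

2.0574 bits

H(P,Q) = −Σ p·log₂ q.
  −0.01·log₂(0.11) = 0.03184
  −0.32·log₂(0.08) = 1.16603
  −0.01·log₂(0.03) = 0.05059
  −0.47·log₂(0.57) = 0.38115
  −0.19·log₂(0.21) = 0.42779
H(P,Q) = 2.0574 bits.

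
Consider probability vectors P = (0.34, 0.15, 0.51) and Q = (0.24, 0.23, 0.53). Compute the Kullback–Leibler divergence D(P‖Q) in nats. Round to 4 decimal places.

0.0347 nats

D(P‖Q) = Σ p·ln(p/q).
  0.34·ln(0.34/0.24) = 0.11842
  0.15·ln(0.15/0.23) = -0.06412
  0.51·ln(0.51/0.53) = -0.01962
D(P‖Q) = 0.0347 nats.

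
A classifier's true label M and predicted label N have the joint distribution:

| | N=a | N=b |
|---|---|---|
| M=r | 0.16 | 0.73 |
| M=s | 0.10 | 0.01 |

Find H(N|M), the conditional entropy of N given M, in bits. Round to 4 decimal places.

0.6532 bits

Marginals: p(M) = (0.8900, 0.1100), p(N) = (0.2600, 0.7400).
H(N|M) = Σ p(M) · H(N|M=·).
  M=r: p=0.8900, H(N|M=r) = 0.6796
  M=s: p=0.1100, H(N|M=s) = 0.4395
Weighted sum = 0.6532 bits.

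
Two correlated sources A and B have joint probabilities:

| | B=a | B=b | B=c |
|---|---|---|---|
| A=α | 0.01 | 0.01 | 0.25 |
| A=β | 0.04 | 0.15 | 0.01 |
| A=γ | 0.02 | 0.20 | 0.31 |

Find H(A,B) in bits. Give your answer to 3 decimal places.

H(A,B) = −Σ p(x,y)·log₂ p(x,y) over all 9 cells.
  cell (α,a): −0.01·log₂0.01 = 0.0664
  cell (α,b): −0.01·log₂0.01 = 0.0664
  cell (α,c): −0.25·log₂0.25 = 0.5000
  cell (β,a): −0.04·log₂0.04 = 0.1858
  cell (β,b): −0.15·log₂0.15 = 0.4105
  cell (β,c): −0.01·log₂0.01 = 0.0664
  cell (γ,a): −0.02·log₂0.02 = 0.1129
  cell (γ,b): −0.20·log₂0.20 = 0.4644
  cell (γ,c): −0.31·log₂0.31 = 0.5238
Sum = 2.397 bits.

2.397 bits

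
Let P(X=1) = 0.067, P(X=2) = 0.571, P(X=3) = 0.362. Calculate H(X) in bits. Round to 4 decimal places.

1.2536 bits

H(X) = −Σ p·log₂ p.
  −(0.067)·log₂(0.067) = 0.26128
  −(0.571)·log₂(0.571) = 0.46162
  −(0.362)·log₂(0.362) = 0.53067
Sum: 0.26128 + 0.46162 + 0.53067 = 1.2536 bits.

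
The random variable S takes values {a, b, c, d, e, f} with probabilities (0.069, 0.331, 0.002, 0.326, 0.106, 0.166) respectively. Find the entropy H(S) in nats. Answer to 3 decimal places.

1.464 nats

H(S) = −Σ p·ln p.
  −(0.069)·ln(0.069) = 0.1845
  −(0.331)·ln(0.331) = 0.3660
  −(0.002)·ln(0.002) = 0.0124
  −(0.326)·ln(0.326) = 0.3654
  −(0.106)·ln(0.106) = 0.2379
  −(0.166)·ln(0.166) = 0.2981
Sum: 0.1845 + 0.3660 + 0.0124 + 0.3654 + 0.2379 + 0.2981 = 1.464 nats.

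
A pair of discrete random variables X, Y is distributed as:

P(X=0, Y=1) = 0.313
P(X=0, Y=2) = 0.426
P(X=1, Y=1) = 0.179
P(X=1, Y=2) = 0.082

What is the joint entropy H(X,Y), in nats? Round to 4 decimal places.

1.2401 nats

H(X,Y) = −Σ p(x,y)·ln p(x,y) over all 4 cells.
  cell (0,1): −0.313·ln0.313 = 0.36357
  cell (0,2): −0.426·ln0.426 = 0.36351
  cell (1,1): −0.179·ln0.179 = 0.30795
  cell (1,2): −0.082·ln0.082 = 0.20508
Sum = 1.2401 nats.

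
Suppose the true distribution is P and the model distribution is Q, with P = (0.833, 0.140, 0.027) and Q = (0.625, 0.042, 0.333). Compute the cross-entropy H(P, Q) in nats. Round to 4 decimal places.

0.8650 nats

H(P,Q) = −Σ p·ln q.
  −0.833·ln(0.625) = 0.39151
  −0.140·ln(0.042) = 0.44381
  −0.027·ln(0.333) = 0.02969
H(P,Q) = 0.8650 nats.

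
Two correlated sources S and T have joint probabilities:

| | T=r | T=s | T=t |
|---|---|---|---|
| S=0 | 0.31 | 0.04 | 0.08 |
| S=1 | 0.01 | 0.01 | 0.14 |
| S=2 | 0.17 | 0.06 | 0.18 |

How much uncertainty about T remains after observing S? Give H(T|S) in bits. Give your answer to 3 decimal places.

Marginals: p(S) = (0.4300, 0.1600, 0.4100), p(T) = (0.4900, 0.1100, 0.4000).
H(T|S) = Σ p(S) · H(T|S=·).
  S=0: p=0.4300, H(T|S=0) = 1.1104
  S=1: p=0.1600, H(T|S=1) = 0.6686
  S=2: p=0.4100, H(T|S=2) = 1.4538
Weighted sum = 1.181 bits.

1.181 bits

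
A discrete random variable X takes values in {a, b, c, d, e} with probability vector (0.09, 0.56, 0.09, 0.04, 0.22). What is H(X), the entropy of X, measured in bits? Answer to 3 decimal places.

1.760 bits

H(X) = −Σ p·log₂ p.
  −(0.09)·log₂(0.09) = 0.3127
  −(0.56)·log₂(0.56) = 0.4684
  −(0.09)·log₂(0.09) = 0.3127
  −(0.04)·log₂(0.04) = 0.1858
  −(0.22)·log₂(0.22) = 0.4806
Sum: 0.3127 + 0.4684 + 0.3127 + 0.1858 + 0.4806 = 1.760 bits.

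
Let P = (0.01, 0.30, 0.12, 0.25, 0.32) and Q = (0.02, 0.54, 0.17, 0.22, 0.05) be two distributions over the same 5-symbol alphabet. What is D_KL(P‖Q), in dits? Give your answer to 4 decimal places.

D(P‖Q) = Σ p·log₁₀(p/q).
  0.01·log₁₀(0.01/0.02) = -0.00301
  0.30·log₁₀(0.30/0.54) = -0.07658
  0.12·log₁₀(0.12/0.17) = -0.01815
  0.25·log₁₀(0.25/0.22) = 0.01388
  0.32·log₁₀(0.32/0.05) = 0.25798
D(P‖Q) = 0.1741 dits.

0.1741 dits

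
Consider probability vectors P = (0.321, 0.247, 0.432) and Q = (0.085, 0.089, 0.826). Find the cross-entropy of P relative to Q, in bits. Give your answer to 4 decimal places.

H(P,Q) = −Σ p·log₂ q.
  −0.321·log₂(0.085) = 1.14160
  −0.247·log₂(0.089) = 0.86204
  −0.432·log₂(0.826) = 0.11914
H(P,Q) = 2.1228 bits.

2.1228 bits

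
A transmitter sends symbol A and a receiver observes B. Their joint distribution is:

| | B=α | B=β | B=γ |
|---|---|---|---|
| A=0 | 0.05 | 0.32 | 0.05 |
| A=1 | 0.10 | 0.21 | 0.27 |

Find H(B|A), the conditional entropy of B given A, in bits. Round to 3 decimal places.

Chain rule: H(B|A) = H(A,B) − H(A).
Marginals: p(A) = (0.4200, 0.5800), p(B) = (0.1500, 0.5300, 0.3200).
H(A,B) = 2.2733 bits; H(A) = 0.9815 bits.
H(B|A) = 2.2733 − 0.9815 = 1.292 bits.

1.292 bits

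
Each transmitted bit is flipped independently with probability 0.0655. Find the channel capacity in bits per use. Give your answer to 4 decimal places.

Binary symmetric channel: C = 1 − h₂(ε) where h₂ is the binary entropy function.
h₂(0.0655) = −0.0655·log₂0.0655 − 0.9345·log₂0.9345 = 0.3489.
C = 1 − 0.3489 = 0.6511 bits per channel use.

0.6511 bits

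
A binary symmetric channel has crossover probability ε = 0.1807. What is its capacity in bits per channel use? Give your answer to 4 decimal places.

Binary symmetric channel: C = 1 − h₂(ε) where h₂ is the binary entropy function.
h₂(0.1807) = −0.1807·log₂0.1807 − 0.8193·log₂0.8193 = 0.6816.
C = 1 − 0.6816 = 0.3184 bits per channel use.

0.3184 bits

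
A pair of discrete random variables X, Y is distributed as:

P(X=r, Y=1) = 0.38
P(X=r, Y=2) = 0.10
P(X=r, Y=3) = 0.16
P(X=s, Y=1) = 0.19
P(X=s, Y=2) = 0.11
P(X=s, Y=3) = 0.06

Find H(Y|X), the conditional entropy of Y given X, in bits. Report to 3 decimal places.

Chain rule: H(Y|X) = H(X,Y) − H(X).
Marginals: p(X) = (0.6400, 0.3600), p(Y) = (0.5700, 0.2100, 0.2200).
H(X,Y) = 2.3347 bits; H(X) = 0.9427 bits.
H(Y|X) = 2.3347 − 0.9427 = 1.392 bits.

1.392 bits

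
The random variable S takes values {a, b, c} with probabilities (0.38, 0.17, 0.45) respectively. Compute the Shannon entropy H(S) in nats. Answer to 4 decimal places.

1.0282 nats

H(S) = −Σ p·ln p.
  −(0.38)·ln(0.38) = 0.36768
  −(0.17)·ln(0.17) = 0.30123
  −(0.45)·ln(0.45) = 0.35933
Sum: 0.36768 + 0.30123 + 0.35933 = 1.0282 nats.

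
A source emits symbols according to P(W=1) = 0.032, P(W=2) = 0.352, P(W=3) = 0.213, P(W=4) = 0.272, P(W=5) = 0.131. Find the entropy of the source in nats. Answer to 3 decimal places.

1.427 nats

H(W) = −Σ p·ln p.
  −(0.032)·ln(0.032) = 0.1101
  −(0.352)·ln(0.352) = 0.3675
  −(0.213)·ln(0.213) = 0.3294
  −(0.272)·ln(0.272) = 0.3541
  −(0.131)·ln(0.131) = 0.2663
Sum: 0.1101 + 0.3675 + 0.3294 + 0.3541 + 0.2663 = 1.427 nats.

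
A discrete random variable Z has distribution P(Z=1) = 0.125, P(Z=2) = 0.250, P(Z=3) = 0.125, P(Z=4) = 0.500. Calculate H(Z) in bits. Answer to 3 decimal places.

1.750 bits

H(Z) = −Σ p·log₂ p.
  −(0.125)·log₂(0.125) = 0.3750
  −(0.250)·log₂(0.250) = 0.5000
  −(0.125)·log₂(0.125) = 0.3750
  −(0.500)·log₂(0.500) = 0.5000
Sum: 0.3750 + 0.5000 + 0.3750 + 0.5000 = 1.750 bits.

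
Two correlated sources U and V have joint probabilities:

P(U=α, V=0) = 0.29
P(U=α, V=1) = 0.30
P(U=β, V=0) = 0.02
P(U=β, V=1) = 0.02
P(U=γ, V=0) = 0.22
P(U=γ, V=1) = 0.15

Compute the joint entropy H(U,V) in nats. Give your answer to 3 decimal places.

H(U,V) = −Σ p(x,y)·ln p(x,y) over all 6 cells.
  cell (α,0): −0.29·ln0.29 = 0.3590
  cell (α,1): −0.30·ln0.30 = 0.3612
  cell (β,0): −0.02·ln0.02 = 0.0782
  cell (β,1): −0.02·ln0.02 = 0.0782
  cell (γ,0): −0.22·ln0.22 = 0.3331
  cell (γ,1): −0.15·ln0.15 = 0.2846
Sum = 1.494 nats.

1.494 nats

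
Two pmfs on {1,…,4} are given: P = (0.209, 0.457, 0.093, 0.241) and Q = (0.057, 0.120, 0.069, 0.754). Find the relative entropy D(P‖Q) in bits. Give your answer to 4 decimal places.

D(P‖Q) = Σ p·log₂(p/q).
  0.209·log₂(0.209/0.057) = 0.39176
  0.457·log₂(0.457/0.120) = 0.88163
  0.093·log₂(0.093/0.069) = 0.04005
  0.241·log₂(0.241/0.754) = -0.39657
D(P‖Q) = 0.9169 bits.

0.9169 bits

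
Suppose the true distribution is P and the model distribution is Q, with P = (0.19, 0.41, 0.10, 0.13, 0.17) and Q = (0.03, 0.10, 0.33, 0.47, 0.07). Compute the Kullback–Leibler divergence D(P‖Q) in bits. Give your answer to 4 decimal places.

1.1449 bits

D(P‖Q) = Σ p·log₂(p/q).
  0.19·log₂(0.19/0.03) = 0.50596
  0.41·log₂(0.41/0.10) = 0.83461
  0.10·log₂(0.10/0.33) = -0.17225
  0.13·log₂(0.13/0.47) = -0.24104
  0.17·log₂(0.17/0.07) = 0.21762
D(P‖Q) = 1.1449 bits.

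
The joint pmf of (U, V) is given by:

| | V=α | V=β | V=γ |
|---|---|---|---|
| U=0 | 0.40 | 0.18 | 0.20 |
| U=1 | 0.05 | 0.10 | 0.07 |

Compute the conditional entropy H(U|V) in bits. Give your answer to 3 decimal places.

Marginals: p(U) = (0.7800, 0.2200), p(V) = (0.4500, 0.2800, 0.2700).
H(U|V) = Σ p(V) · H(U|V=·).
  V=α: p=0.4500, H(U|V=α) = 0.5033
  V=β: p=0.2800, H(U|V=β) = 0.9403
  V=γ: p=0.2700, H(U|V=γ) = 0.8256
Weighted sum = 0.713 bits.

0.713 bits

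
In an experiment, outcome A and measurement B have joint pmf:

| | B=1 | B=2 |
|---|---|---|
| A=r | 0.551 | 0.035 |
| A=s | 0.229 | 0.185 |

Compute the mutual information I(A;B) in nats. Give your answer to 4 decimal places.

Marginals: p(A) = (0.5860, 0.4140), p(B) = (0.7800, 0.2200).
I(A;B) = H(A) + H(B) − H(A,B).
H(A) = 0.6783, H(B) = 0.5269, H(A,B) = 1.0955.
I(A;B) = 0.6783 + 0.5269 − 1.0955 = 0.1097 nats.

0.1097 nats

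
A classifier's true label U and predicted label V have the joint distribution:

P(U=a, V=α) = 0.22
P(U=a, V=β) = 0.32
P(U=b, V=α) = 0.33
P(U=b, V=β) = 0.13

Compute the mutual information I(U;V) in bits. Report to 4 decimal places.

0.0711 bits

Marginals: p(U) = (0.5400, 0.4600), p(V) = (0.5500, 0.4500).
I(U;V) = H(U) + H(V) − H(U,V).
H(U) = 0.9954, H(V) = 0.9928, H(U,V) = 1.9171.
I(U;V) = 0.9954 + 0.9928 − 1.9171 = 0.0711 bits.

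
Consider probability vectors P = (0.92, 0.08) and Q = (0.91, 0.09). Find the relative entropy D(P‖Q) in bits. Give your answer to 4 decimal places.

D(P‖Q) = Σ p·log₂(p/q).
  0.92·log₂(0.92/0.91) = 0.01451
  0.08·log₂(0.08/0.09) = -0.01359
D(P‖Q) = 0.0009 bits.

0.0009 bits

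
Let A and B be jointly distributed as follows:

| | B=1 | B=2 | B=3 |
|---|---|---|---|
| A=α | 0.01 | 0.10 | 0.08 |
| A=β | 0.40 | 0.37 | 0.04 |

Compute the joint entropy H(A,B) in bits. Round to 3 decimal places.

1.935 bits

H(A,B) = −Σ p(x,y)·log₂ p(x,y) over all 6 cells.
  cell (α,1): −0.01·log₂0.01 = 0.0664
  cell (α,2): −0.10·log₂0.10 = 0.3322
  cell (α,3): −0.08·log₂0.08 = 0.2915
  cell (β,1): −0.40·log₂0.40 = 0.5288
  cell (β,2): −0.37·log₂0.37 = 0.5307
  cell (β,3): −0.04·log₂0.04 = 0.1858
Sum = 1.935 bits.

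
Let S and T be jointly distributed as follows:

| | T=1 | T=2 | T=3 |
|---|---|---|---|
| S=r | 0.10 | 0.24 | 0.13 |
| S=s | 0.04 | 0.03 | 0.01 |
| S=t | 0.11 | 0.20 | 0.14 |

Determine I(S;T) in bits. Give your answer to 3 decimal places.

Marginals: p(S) = (0.4700, 0.0800, 0.4500), p(T) = (0.2500, 0.4700, 0.2800).
I(S;T) = H(S) + H(T) − H(S,T).
H(S) = 1.3219, H(T) = 1.5262, H(S,T) = 2.8247.
I(S;T) = 1.3219 + 1.5262 − 2.8247 = 0.023 bits.

0.023 bits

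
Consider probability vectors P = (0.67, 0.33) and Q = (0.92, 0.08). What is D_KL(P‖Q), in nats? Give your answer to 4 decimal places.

0.2552 nats

D(P‖Q) = Σ p·ln(p/q).
  0.67·ln(0.67/0.92) = -0.21245
  0.33·ln(0.33/0.08) = 0.46763
D(P‖Q) = 0.2552 nats.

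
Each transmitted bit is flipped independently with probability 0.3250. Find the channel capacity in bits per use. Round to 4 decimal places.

0.0903 bits

Binary symmetric channel: C = 1 − h₂(ε) where h₂ is the binary entropy function.
h₂(0.3250) = −0.3250·log₂0.3250 − 0.6750·log₂0.6750 = 0.9097.
C = 1 − 0.9097 = 0.0903 bits per channel use.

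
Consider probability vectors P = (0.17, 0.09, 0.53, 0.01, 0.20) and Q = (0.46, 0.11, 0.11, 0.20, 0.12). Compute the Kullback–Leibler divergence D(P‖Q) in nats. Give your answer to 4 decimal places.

0.7183 nats

D(P‖Q) = Σ p·ln(p/q).
  0.17·ln(0.17/0.46) = -0.16922
  0.09·ln(0.09/0.11) = -0.01806
  0.53·ln(0.53/0.11) = 0.83337
  0.01·ln(0.01/0.20) = -0.02996
  0.20·ln(0.20/0.12) = 0.10217
D(P‖Q) = 0.7183 nats.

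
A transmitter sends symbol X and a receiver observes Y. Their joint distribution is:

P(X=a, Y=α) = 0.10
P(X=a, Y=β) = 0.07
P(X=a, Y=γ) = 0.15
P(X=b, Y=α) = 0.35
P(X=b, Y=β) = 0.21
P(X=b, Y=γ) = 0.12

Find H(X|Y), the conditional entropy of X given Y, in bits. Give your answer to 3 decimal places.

0.839 bits

Chain rule: H(X|Y) = H(X,Y) − H(Y).
Marginals: p(X) = (0.3200, 0.6800), p(Y) = (0.4500, 0.2800, 0.2700).
H(X,Y) = 2.3813 bits; H(Y) = 1.5426 bits.
H(X|Y) = 2.3813 − 1.5426 = 0.839 bits.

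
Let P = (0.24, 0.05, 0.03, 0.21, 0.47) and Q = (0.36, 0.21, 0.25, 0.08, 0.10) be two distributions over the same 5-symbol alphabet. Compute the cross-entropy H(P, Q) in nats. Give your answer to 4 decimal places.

H(P,Q) = −Σ p·ln q.
  −0.24·ln(0.36) = 0.24520
  −0.05·ln(0.21) = 0.07803
  −0.03·ln(0.25) = 0.04159
  −0.21·ln(0.08) = 0.53040
  −0.47·ln(0.10) = 1.08221
H(P,Q) = 1.9774 nats.

1.9774 nats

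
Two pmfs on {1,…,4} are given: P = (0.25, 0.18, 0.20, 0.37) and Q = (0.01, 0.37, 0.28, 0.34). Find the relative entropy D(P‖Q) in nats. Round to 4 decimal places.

D(P‖Q) = Σ p·ln(p/q).
  0.25·ln(0.25/0.01) = 0.80472
  0.18·ln(0.18/0.37) = -0.12970
  0.20·ln(0.20/0.28) = -0.06729
  0.37·ln(0.37/0.34) = 0.03129
D(P‖Q) = 0.6390 nats.

0.6390 nats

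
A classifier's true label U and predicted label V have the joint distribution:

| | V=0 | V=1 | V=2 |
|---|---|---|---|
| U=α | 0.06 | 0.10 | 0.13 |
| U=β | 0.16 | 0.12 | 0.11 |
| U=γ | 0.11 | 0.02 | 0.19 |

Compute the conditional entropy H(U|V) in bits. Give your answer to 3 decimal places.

1.472 bits

Marginals: p(U) = (0.2900, 0.3900, 0.3200), p(V) = (0.3300, 0.2400, 0.4300).
H(U|V) = Σ p(V) · H(U|V=·).
  V=0: p=0.3300, H(U|V=0) = 1.4819
  V=1: p=0.2400, H(U|V=1) = 1.3250
  V=2: p=0.4300, H(U|V=2) = 1.5456
Weighted sum = 1.472 bits.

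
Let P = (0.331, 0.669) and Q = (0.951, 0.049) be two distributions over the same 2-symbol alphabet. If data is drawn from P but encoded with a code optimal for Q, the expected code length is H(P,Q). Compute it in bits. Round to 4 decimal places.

2.9349 bits

H(P,Q) = −Σ p·log₂ q.
  −0.331·log₂(0.951) = 0.02399
  −0.669·log₂(0.049) = 2.91087
H(P,Q) = 2.9349 bits.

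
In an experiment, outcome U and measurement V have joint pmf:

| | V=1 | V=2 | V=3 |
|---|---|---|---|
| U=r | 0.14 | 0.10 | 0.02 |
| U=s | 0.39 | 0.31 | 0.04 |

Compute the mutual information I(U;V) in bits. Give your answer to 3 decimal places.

0.002 bits

Marginals: p(U) = (0.2600, 0.7400), p(V) = (0.5300, 0.4100, 0.0600).
I(U;V) = H(U) + H(V) − H(U,V).
H(U) = 0.8267, H(V) = 1.2564, H(U,V) = 2.0815.
I(U;V) = 0.8267 + 1.2564 − 2.0815 = 0.002 bits.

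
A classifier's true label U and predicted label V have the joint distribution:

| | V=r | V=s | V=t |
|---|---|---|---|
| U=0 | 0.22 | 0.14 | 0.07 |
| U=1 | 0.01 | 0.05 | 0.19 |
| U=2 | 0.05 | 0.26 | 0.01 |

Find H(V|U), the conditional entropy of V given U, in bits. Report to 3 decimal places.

Chain rule: H(V|U) = H(U,V) − H(U).
Marginals: p(U) = (0.4300, 0.2500, 0.3200), p(V) = (0.2800, 0.4500, 0.2700).
H(U,V) = 2.6718 bits; H(U) = 1.5496 bits.
H(V|U) = 2.6718 − 1.5496 = 1.122 bits.

1.122 bits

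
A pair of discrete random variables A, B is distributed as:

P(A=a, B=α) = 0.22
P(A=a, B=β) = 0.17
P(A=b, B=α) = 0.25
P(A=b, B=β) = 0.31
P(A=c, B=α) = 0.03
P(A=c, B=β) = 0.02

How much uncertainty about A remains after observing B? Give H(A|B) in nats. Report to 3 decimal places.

0.834 nats

Chain rule: H(A|B) = H(A,B) − H(B).
Marginals: p(A) = (0.3900, 0.5600, 0.0500), p(B) = (0.5000, 0.5000).
H(A,B) = 1.5274 nats; H(B) = 0.6931 nats.
H(A|B) = 1.5274 − 0.6931 = 0.834 nats.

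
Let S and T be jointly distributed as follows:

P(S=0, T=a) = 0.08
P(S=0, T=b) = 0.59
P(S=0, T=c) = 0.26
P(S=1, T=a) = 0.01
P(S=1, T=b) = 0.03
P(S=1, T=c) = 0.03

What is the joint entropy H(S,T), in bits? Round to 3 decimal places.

1.616 bits

H(S,T) = −Σ p(x,y)·log₂ p(x,y) over all 6 cells.
  cell (0,a): −0.08·log₂0.08 = 0.2915
  cell (0,b): −0.59·log₂0.59 = 0.4491
  cell (0,c): −0.26·log₂0.26 = 0.5053
  cell (1,a): −0.01·log₂0.01 = 0.0664
  cell (1,b): −0.03·log₂0.03 = 0.1518
  cell (1,c): −0.03·log₂0.03 = 0.1518
Sum = 1.616 bits.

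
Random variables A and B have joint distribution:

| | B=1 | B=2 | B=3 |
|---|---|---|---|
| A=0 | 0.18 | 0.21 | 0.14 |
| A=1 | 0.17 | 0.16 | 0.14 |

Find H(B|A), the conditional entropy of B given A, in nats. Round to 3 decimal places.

1.090 nats

Marginals: p(A) = (0.5300, 0.4700), p(B) = (0.3500, 0.3700, 0.2800).
H(B|A) = Σ p(A) · H(B|A=·).
  A=0: p=0.5300, H(B|A=0) = 1.0852
  A=1: p=0.4700, H(B|A=1) = 1.0954
Weighted sum = 1.090 nats.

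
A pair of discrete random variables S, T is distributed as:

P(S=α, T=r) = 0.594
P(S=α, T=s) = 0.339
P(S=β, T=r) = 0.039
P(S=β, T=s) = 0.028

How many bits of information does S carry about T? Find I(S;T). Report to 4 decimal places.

0.0006 bits

Marginals: p(S) = (0.9330, 0.0670), p(T) = (0.6330, 0.3670).
I(S;T) = Σ p(x,y)·log₂[p(x,y)/(p(x)p(y))].
  (α,r): 0.594·log₂(1.0058) = 0.00494
  (α,s): 0.339·log₂(0.9900) = -0.00490
  (β,r): 0.039·log₂(0.9196) = -0.00472
  (β,s): 0.028·log₂(1.1387) = 0.00525
Sum = 0.0006 bits.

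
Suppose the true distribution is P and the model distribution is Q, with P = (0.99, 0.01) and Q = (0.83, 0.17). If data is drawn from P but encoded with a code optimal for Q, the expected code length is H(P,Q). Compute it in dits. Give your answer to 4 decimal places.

0.0878 dits

H(P,Q) = −Σ p·log₁₀ q.
  −0.99·log₁₀(0.83) = 0.08011
  −0.01·log₁₀(0.17) = 0.00770
H(P,Q) = 0.0878 dits.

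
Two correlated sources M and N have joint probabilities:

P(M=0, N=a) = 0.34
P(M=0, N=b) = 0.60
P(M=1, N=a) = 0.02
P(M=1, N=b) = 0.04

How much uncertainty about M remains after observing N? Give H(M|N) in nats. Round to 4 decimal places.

0.2269 nats

Chain rule: H(M|N) = H(M,N) − H(N).
Marginals: p(M) = (0.9400, 0.0600), p(N) = (0.3600, 0.6400).
H(M,N) = 0.8803 nats; H(N) = 0.6534 nats.
H(M|N) = 0.8803 − 0.6534 = 0.2269 nats.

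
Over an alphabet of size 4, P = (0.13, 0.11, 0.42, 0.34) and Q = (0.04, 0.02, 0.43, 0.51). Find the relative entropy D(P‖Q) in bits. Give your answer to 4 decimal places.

0.2784 bits

D(P‖Q) = Σ p·log₂(p/q).
  0.13·log₂(0.13/0.04) = 0.22106
  0.11·log₂(0.11/0.02) = 0.27054
  0.42·log₂(0.42/0.43) = -0.01426
  0.34·log₂(0.34/0.51) = -0.19889
D(P‖Q) = 0.2784 bits.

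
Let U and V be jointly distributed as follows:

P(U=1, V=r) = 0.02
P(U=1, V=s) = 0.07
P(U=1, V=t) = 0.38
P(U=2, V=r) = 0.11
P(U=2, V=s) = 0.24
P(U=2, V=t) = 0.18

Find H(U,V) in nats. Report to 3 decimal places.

1.526 nats

H(U,V) = −Σ p(x,y)·ln p(x,y) over all 6 cells.
  cell (1,r): −0.02·ln0.02 = 0.0782
  cell (1,s): −0.07·ln0.07 = 0.1861
  cell (1,t): −0.38·ln0.38 = 0.3677
  cell (2,r): −0.11·ln0.11 = 0.2428
  cell (2,s): −0.24·ln0.24 = 0.3425
  cell (2,t): −0.18·ln0.18 = 0.3087
Sum = 1.526 nats.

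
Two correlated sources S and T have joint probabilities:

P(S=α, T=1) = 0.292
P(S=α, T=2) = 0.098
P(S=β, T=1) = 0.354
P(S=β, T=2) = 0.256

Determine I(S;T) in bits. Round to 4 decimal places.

Marginals: p(S) = (0.3900, 0.6100), p(T) = (0.6460, 0.3540).
I(S;T) = H(S) + H(T) − H(S,T).
H(S) = 0.9648, H(T) = 0.9376, H(S,T) = 1.8806.
I(S;T) = 0.9648 + 0.9376 − 1.8806 = 0.0218 bits.

0.0218 bits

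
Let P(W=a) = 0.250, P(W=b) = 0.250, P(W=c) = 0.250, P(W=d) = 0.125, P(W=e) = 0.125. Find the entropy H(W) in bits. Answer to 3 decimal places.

H(W) = −Σ p·log₂ p.
  −(0.250)·log₂(0.250) = 0.5000
  −(0.250)·log₂(0.250) = 0.5000
  −(0.250)·log₂(0.250) = 0.5000
  −(0.125)·log₂(0.125) = 0.3750
  −(0.125)·log₂(0.125) = 0.3750
Sum: 0.5000 + 0.5000 + 0.5000 + 0.3750 + 0.3750 = 2.250 bits.

2.250 bits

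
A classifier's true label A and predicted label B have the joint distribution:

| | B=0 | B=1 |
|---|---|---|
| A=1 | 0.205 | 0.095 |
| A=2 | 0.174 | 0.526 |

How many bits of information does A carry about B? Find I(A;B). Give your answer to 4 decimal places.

Marginals: p(A) = (0.3000, 0.7000), p(B) = (0.3790, 0.6210).
I(A;B) = H(A) + H(B) − H(A,B).
H(A) = 0.8813, H(B) = 0.9573, H(A,B) = 1.7178.
I(A;B) = 0.8813 + 0.9573 − 1.7178 = 0.1208 bits.

0.1208 bits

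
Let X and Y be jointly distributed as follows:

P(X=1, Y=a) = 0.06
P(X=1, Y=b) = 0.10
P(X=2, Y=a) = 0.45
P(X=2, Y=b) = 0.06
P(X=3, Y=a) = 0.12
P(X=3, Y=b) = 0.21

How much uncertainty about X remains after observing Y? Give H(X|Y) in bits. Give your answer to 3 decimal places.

1.227 bits

Marginals: p(X) = (0.1600, 0.5100, 0.3300), p(Y) = (0.6300, 0.3700).
H(X|Y) = Σ p(Y) · H(X|Y=·).
  Y=a: p=0.6300, H(X|Y=a) = 1.1255
  Y=b: p=0.3700, H(X|Y=b) = 1.3995
Weighted sum = 1.227 bits.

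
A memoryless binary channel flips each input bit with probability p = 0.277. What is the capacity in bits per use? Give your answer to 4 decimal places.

0.1487 bits

Binary symmetric channel: C = 1 − h₂(ε) where h₂ is the binary entropy function.
h₂(0.277) = −0.277·log₂0.277 − 0.723·log₂0.723 = 0.8513.
C = 1 − 0.8513 = 0.1487 bits per channel use.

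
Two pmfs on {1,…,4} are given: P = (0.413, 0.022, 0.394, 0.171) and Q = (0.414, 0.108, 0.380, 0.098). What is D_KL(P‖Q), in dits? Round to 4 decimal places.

D(P‖Q) = Σ p·log₁₀(p/q).
  0.413·log₁₀(0.413/0.414) = -0.00043
  0.022·log₁₀(0.022/0.108) = -0.01520
  0.394·log₁₀(0.394/0.380) = 0.00619
  0.171·log₁₀(0.171/0.098) = 0.04134
D(P‖Q) = 0.0319 dits.

0.0319 dits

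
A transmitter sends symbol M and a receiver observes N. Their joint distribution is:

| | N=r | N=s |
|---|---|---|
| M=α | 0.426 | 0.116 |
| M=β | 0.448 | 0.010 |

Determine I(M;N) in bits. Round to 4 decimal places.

0.0709 bits

Marginals: p(M) = (0.5420, 0.4580), p(N) = (0.8740, 0.1260).
I(M;N) = Σ p(x,y)·log₂[p(x,y)/(p(x)p(y))].
  (α,r): 0.426·log₂(0.8993) = -0.06524
  (α,s): 0.116·log₂(1.6986) = 0.08866
  (β,r): 0.448·log₂(1.1192) = 0.07278
  (β,s): 0.010·log₂(0.1733) = -0.02529
Sum = 0.0709 bits.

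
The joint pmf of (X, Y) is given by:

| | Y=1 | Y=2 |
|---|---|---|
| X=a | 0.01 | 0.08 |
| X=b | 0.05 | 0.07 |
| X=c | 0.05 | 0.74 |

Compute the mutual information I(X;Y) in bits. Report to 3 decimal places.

0.068 bits

Marginals: p(X) = (0.0900, 0.1200, 0.7900), p(Y) = (0.1100, 0.8900).
I(X;Y) = Σ p(x,y)·log₂[p(x,y)/(p(x)p(y))].
  (a,1): 0.01·log₂(1.0101) = 0.0001
  (a,2): 0.08·log₂(0.9988) = -0.0001
  (b,1): 0.05·log₂(3.7879) = 0.0961
  (b,2): 0.07·log₂(0.6554) = -0.0427
  (c,1): 0.05·log₂(0.5754) = -0.0399
  (c,2): 0.74·log₂(1.0525) = 0.0546
Sum = 0.068 bits.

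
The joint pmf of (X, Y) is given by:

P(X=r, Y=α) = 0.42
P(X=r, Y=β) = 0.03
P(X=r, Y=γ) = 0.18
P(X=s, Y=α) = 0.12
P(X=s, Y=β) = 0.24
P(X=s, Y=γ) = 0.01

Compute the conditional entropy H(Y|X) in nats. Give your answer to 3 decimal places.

Chain rule: H(Y|X) = H(X,Y) − H(X).
Marginals: p(X) = (0.6300, 0.3700), p(Y) = (0.5400, 0.2700, 0.1900).
H(X,Y) = 1.4212 nats; H(X) = 0.6590 nats.
H(Y|X) = 1.4212 − 0.6590 = 0.762 nats.

0.762 nats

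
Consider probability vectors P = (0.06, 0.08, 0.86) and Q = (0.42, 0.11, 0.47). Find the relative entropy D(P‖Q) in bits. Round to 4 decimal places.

0.5444 bits

D(P‖Q) = Σ p·log₂(p/q).
  0.06·log₂(0.06/0.42) = -0.16844
  0.08·log₂(0.08/0.11) = -0.03675
  0.86·log₂(0.86/0.47) = 0.74964
D(P‖Q) = 0.5444 bits.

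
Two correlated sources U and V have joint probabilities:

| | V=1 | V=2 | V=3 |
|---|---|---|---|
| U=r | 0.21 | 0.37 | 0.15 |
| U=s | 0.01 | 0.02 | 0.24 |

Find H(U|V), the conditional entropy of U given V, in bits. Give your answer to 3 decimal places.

0.547 bits

Marginals: p(U) = (0.7300, 0.2700), p(V) = (0.2200, 0.3900, 0.3900).
H(U|V) = Σ p(V) · H(U|V=·).
  V=1: p=0.2200, H(U|V=1) = 0.2668
  V=2: p=0.3900, H(U|V=2) = 0.2918
  V=3: p=0.3900, H(U|V=3) = 0.9612
Weighted sum = 0.547 bits.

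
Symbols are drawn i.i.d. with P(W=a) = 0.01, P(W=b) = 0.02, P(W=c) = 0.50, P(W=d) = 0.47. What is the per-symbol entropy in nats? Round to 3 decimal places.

H(W) = −Σ p·ln p.
  −(0.01)·ln(0.01) = 0.0461
  −(0.02)·ln(0.02) = 0.0782
  −(0.50)·ln(0.50) = 0.3466
  −(0.47)·ln(0.47) = 0.3549
Sum: 0.0461 + 0.0782 + 0.3466 + 0.3549 = 0.826 nats.

0.826 nats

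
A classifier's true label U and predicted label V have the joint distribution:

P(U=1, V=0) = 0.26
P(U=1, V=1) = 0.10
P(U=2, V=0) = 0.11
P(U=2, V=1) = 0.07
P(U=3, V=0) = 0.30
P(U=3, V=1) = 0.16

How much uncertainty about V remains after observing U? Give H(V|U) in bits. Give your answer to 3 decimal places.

Marginals: p(U) = (0.3600, 0.1800, 0.4600), p(V) = (0.6700, 0.3300).
H(V|U) = Σ p(U) · H(V|U=·).
  U=1: p=0.3600, H(V|U=1) = 0.8524
  U=2: p=0.1800, H(V|U=2) = 0.9641
  U=3: p=0.4600, H(V|U=3) = 0.9321
Weighted sum = 0.909 bits.

0.909 bits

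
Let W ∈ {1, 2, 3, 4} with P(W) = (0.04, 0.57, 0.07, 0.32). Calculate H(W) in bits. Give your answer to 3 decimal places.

H(W) = −Σ p·log₂ p.
  −(0.04)·log₂(0.04) = 0.1858
  −(0.57)·log₂(0.57) = 0.4623
  −(0.07)·log₂(0.07) = 0.2686
  −(0.32)·log₂(0.32) = 0.5260
Sum: 0.1858 + 0.4623 + 0.2686 + 0.5260 = 1.443 bits.

1.443 bits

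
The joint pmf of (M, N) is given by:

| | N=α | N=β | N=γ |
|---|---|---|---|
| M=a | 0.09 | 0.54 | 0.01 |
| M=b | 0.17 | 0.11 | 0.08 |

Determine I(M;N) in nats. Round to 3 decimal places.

Marginals: p(M) = (0.6400, 0.3600), p(N) = (0.2600, 0.6500, 0.0900).
I(M;N) = Σ p(x,y)·ln[p(x,y)/(p(x)p(y))].
  (a,α): 0.09·ln(0.5409) = -0.0553
  (a,β): 0.54·ln(1.2981) = 0.1409
  (a,γ): 0.01·ln(0.1736) = -0.0175
  (b,α): 0.17·ln(1.8162) = 0.1015
  (b,β): 0.11·ln(0.4701) = -0.0830
  (b,γ): 0.08·ln(2.4691) = 0.0723
Sum = 0.159 nats.

0.159 nats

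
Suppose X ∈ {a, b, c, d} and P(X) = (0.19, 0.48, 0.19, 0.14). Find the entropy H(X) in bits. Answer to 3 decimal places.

1.816 bits

H(X) = −Σ p·log₂ p.
  −(0.19)·log₂(0.19) = 0.4552
  −(0.48)·log₂(0.48) = 0.5083
  −(0.19)·log₂(0.19) = 0.4552
  −(0.14)·log₂(0.14) = 0.3971
Sum: 0.4552 + 0.5083 + 0.4552 + 0.3971 = 1.816 bits.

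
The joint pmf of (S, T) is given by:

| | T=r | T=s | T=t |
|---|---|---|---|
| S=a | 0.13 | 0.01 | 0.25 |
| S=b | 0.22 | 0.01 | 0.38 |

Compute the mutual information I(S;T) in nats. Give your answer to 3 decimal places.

Marginals: p(S) = (0.3900, 0.6100), p(T) = (0.3500, 0.0200, 0.6300).
I(S;T) = Σ p(x,y)·ln[p(x,y)/(p(x)p(y))].
  (a,r): 0.13·ln(0.9524) = -0.0063
  (a,s): 0.01·ln(1.2821) = 0.0025
  (a,t): 0.25·ln(1.0175) = 0.0043
  (b,r): 0.22·ln(1.0304) = 0.0066
  (b,s): 0.01·ln(0.8197) = -0.0020
  (b,t): 0.38·ln(0.9888) = -0.0043
Sum = 0.001 nats.

0.001 nats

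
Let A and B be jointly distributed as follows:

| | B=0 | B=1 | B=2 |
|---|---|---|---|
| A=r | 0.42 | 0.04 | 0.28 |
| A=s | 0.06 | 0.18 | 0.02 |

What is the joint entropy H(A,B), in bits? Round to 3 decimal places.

2.027 bits

H(A,B) = −Σ p(x,y)·log₂ p(x,y) over all 6 cells.
  cell (r,0): −0.42·log₂0.42 = 0.5256
  cell (r,1): −0.04·log₂0.04 = 0.1858
  cell (r,2): −0.28·log₂0.28 = 0.5142
  cell (s,0): −0.06·log₂0.06 = 0.2435
  cell (s,1): −0.18·log₂0.18 = 0.4453
  cell (s,2): −0.02·log₂0.02 = 0.1129
Sum = 2.027 bits.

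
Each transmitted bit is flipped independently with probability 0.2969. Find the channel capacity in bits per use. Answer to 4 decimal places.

0.1225 bits

Binary symmetric channel: C = 1 − h₂(ε) where h₂ is the binary entropy function.
h₂(0.2969) = −0.2969·log₂0.2969 − 0.7031·log₂0.7031 = 0.8775.
C = 1 − 0.8775 = 0.1225 bits per channel use.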